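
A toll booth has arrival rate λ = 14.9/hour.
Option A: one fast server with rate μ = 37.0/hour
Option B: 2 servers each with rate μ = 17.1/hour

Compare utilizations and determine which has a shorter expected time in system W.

Option A: single server μ = 37.0 (M/M/1)
  ρ_A = 14.9/37.0 = 0.4027
  W_A = 1/(μ-λ) = 1/(37.0-14.9) = 1/22.10 = 0.04525

Option B: 2 servers μ = 17.1 (M/M/2)
  ρ_B = λ/(cμ) = 14.9/(2×17.1) = 0.4357
  Offered load a = λ/μ = cρ = 14.9/17.1 = 0.8713
  P₀ = [ Σₙ₌₀^1 aⁿ/n! + a^2/(2!(1-ρ)) ]⁻¹
  Σ = a^0/0! + a^1/1! = 1.0000 + 0.8713 = 1.8713
  a^2/(2!(1-ρ)) = 0.7592/(2 × 0.5643) = 0.6727
  P₀ = 1/(1.8713 + 0.6727) = 0.3931
  Lq = P₀·a^2·ρ / (2!(1-ρ)²) = 0.3931 × 0.7592 × 0.4357 / (2 × 0.3185) = 0.2041
  Wq_B = Lq/λ = 0.2041/14.9 = 0.01370
  W_B = Wq_B + 1/μ = 0.01370 + 0.05848 = 0.07218

Since W_A = 0.04525 < W_B = 0.07218, Option A (single fast server) has the shorter time in system.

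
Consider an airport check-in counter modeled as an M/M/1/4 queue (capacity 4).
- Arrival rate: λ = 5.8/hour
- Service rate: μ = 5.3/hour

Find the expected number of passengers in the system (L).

ρ = λ/μ = 5.8/5.3 = 1.09434
P₀ = (1-ρ)/(1-ρ^(K+1)) = (1-1.09434)/(1-1.09434^5) = -0.09434/-0.5695 = 0.1657
P_K = P₀×ρ^K = 0.1657 × 1.09434^4 = 0.1657 × 1.4342 = 0.2376
L = ρ[1 - (K+1)ρ^K + Kρ^(K+1)] / [(1-ρ)(1-ρ^(K+1))]
L = 1.09434 × (1 - 5×1.434198 + 4×1.569500) / ((1 - 1.09434) × (1 - 1.569500)) = 2.1797 passengers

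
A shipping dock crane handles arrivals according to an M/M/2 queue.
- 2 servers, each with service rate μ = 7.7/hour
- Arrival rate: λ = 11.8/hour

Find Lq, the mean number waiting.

Traffic intensity: ρ = λ/(cμ) = 11.8/(2×7.7) = 0.7662
Since ρ = 0.7662 < 1, system is stable.
Offered load a = λ/μ = cρ = 11.8/7.7 = 1.5325
P₀ = [ Σₙ₌₀^1 aⁿ/n! + a^2/(2!(1-ρ)) ]⁻¹
Σ = a^0/0! + a^1/1! = 1.0000 + 1.5325 = 2.5325
a^2/(2!(1-ρ)) = 2.3485/(2 × 0.23377) = 5.0231
P₀ = 1/(2.5325 + 5.0231) = 0.1324
Lq = P₀·a^2·ρ / (2!(1-ρ)²) = 0.13235 × 2.3485 × 0.76623 / (2 × 0.054647) = 2.1791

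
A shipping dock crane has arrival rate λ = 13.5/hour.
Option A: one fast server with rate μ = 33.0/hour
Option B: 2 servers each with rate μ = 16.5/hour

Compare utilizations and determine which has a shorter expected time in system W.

Option A: single server μ = 33.0 (M/M/1)
  ρ_A = 13.5/33.0 = 0.4091
  W_A = 1/(μ-λ) = 1/(33.0-13.5) = 1/19.50 = 0.05128

Option B: 2 servers μ = 16.5 (M/M/2)
  ρ_B = λ/(cμ) = 13.5/(2×16.5) = 0.4091
  Offered load a = λ/μ = cρ = 13.5/16.5 = 0.8182
  P₀ = [ Σₙ₌₀^1 aⁿ/n! + a^2/(2!(1-ρ)) ]⁻¹
  Σ = a^0/0! + a^1/1! = 1.0000 + 0.8182 = 1.8182
  a^2/(2!(1-ρ)) = 0.6694/(2 × 0.5909) = 0.5664
  P₀ = 1/(1.8182 + 0.5664) = 0.4194
  Lq = P₀·a^2·ρ / (2!(1-ρ)²) = 0.41935 × 0.66942 × 0.40909 / (2 × 0.34917) = 0.1644
  Wq_B = Lq/λ = 0.1644/13.5 = 0.01218
  W_B = Wq_B + 1/μ = 0.01218 + 0.06061 = 0.07279

Since W_A = 0.05128 < W_B = 0.07279, Option A (single fast server) has the shorter time in system.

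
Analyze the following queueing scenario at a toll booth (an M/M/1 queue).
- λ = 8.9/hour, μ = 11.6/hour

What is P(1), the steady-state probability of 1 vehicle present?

ρ = λ/μ = 8.9/11.6 = 0.7672
P(n) = (1-ρ)ρⁿ
P(1) = (1-0.7672) × 0.7672^1
P(1) = 0.2328 × 0.7672
P(1) = 0.1786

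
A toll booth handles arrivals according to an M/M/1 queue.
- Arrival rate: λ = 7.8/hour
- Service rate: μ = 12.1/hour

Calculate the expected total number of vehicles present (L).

ρ = λ/μ = 7.8/12.1 = 0.6446
For M/M/1: L = λ/(μ-λ)
L = 7.8/(12.1-7.8) = 7.8/4.30
L = 1.8140 vehicles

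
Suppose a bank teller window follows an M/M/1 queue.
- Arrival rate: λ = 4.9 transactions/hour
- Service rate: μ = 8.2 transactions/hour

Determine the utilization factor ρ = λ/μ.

Server utilization: ρ = λ/μ
ρ = 4.9/8.2 = 0.5976
The server is busy 59.76% of the time.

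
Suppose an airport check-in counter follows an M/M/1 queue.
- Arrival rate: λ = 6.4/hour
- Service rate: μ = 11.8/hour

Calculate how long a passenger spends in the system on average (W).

First, compute utilization: ρ = λ/μ = 6.4/11.8 = 0.5424
For M/M/1: W = 1/(μ-λ)
W = 1/(11.8-6.4) = 1/5.40
W = 0.1852 hours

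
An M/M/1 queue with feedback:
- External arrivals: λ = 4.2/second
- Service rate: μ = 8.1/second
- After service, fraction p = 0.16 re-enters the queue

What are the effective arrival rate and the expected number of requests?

Effective arrival rate: λ_eff = λ/(1-p) = 4.2/(1-0.16) = 4.2/0.84 = 5.0000
ρ = λ_eff/μ = 5.0000/8.1 = 0.61728
L = ρ/(1-ρ) = 0.61728/(1-0.61728) = 1.6129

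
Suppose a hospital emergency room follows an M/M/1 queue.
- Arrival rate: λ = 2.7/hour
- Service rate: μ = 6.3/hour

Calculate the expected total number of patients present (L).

ρ = λ/μ = 2.7/6.3 = 0.4286
For M/M/1: L = λ/(μ-λ)
L = 2.7/(6.3-2.7) = 2.7/3.60
L = 0.7500 patients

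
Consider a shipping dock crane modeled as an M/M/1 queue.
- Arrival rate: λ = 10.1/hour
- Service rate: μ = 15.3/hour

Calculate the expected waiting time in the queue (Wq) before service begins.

First, compute utilization: ρ = λ/μ = 10.1/15.3 = 0.6601
For M/M/1: Wq = λ/(μ(μ-λ))
Wq = 10.1/(15.3 × (15.3-10.1))
Wq = 10.1/(15.3 × 5.20)
Wq = 0.1269 hours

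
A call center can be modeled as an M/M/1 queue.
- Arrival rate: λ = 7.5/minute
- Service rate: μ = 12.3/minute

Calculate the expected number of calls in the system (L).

ρ = λ/μ = 7.5/12.3 = 0.6098
For M/M/1: L = λ/(μ-λ)
L = 7.5/(12.3-7.5) = 7.5/4.80
L = 1.5625 calls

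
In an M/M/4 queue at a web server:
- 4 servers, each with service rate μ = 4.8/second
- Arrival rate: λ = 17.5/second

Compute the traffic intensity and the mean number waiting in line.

Traffic intensity: ρ = λ/(cμ) = 17.5/(4×4.8) = 0.9115
Since ρ = 0.9115 < 1, system is stable.
Offered load a = λ/μ = cρ = 17.5/4.8 = 3.6458
P₀ = [ Σₙ₌₀^3 aⁿ/n! + a^4/(4!(1-ρ)) ]⁻¹
Σ = a^0/0! + a^1/1! + a^2/2! + a^3/3! = 1.0000 + 3.6458 + 6.6461 + 8.0768 = 19.3687
a^4/(4!(1-ρ)) = 176.6799/(24 × 0.0885417) = 83.1435
P₀ = 1/(19.3687 + 83.1435) = 0.009755
Lq = P₀·a^4·ρ / (4!(1-ρ)²) = 0.00975494 × 176.6799 × 0.911458 / (24 × 0.00783963) = 8.3491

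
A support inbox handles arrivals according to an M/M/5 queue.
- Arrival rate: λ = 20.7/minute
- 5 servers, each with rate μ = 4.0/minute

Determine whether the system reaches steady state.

Stability requires ρ = λ/(cμ) < 1
ρ = 20.7/(5 × 4.0) = 20.7/20.00 = 1.0350
Since 1.0350 ≥ 1, the system is UNSTABLE.
Need c > λ/μ = 20.7/4.0 = 5.17.
Minimum servers needed: c = 6.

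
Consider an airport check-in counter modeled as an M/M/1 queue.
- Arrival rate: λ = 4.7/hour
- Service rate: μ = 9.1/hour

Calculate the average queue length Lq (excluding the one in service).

ρ = λ/μ = 4.7/9.1 = 0.5165
For M/M/1: Lq = λ²/(μ(μ-λ))
Lq = 22.09/(9.1 × 4.40)
Lq = 0.5517 passengers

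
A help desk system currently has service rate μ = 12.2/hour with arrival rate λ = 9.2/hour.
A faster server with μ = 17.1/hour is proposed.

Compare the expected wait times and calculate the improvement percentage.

System 1: ρ₁ = 9.2/12.2 = 0.7541, W₁ = 1/(12.2-9.2) = 0.33333
System 2: ρ₂ = 9.2/17.1 = 0.5380, W₂ = 1/(17.1-9.2) = 0.12658
Improvement: (W₁-W₂)/W₁ = (0.33333-0.12658)/0.33333 = 62.03%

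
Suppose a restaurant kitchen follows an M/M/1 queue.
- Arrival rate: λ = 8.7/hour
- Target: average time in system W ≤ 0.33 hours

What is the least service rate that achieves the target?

For M/M/1: W = 1/(μ-λ)
Need W ≤ 0.33, so 1/(μ-λ) ≤ 0.33
μ - λ ≥ 1/0.33 = 3.0303
μ ≥ 8.7 + 3.0303 = 11.7303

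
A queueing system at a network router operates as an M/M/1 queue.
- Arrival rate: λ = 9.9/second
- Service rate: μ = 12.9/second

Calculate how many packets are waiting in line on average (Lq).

ρ = λ/μ = 9.9/12.9 = 0.7674
For M/M/1: Lq = λ²/(μ(μ-λ))
Lq = 98.01/(12.9 × 3.00)
Lq = 2.5326 packets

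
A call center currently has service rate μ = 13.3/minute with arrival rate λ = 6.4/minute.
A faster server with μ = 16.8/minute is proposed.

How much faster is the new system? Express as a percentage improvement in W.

System 1: ρ₁ = 6.4/13.3 = 0.4812, W₁ = 1/(13.3-6.4) = 0.14493
System 2: ρ₂ = 6.4/16.8 = 0.3810, W₂ = 1/(16.8-6.4) = 0.096154
Improvement: (W₁-W₂)/W₁ = (0.14493-0.096154)/0.14493 = 33.65%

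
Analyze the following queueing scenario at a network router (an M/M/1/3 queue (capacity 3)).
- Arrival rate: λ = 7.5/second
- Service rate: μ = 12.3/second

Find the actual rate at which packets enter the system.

ρ = λ/μ = 7.5/12.3 = 0.6098
P₀ = (1-ρ)/(1-ρ^(K+1)) = (1-0.6098)/(1-0.6098^4) = 0.3902/0.8617 = 0.4528
P_K = P₀×ρ^K = 0.4528 × 0.6098^3 = 0.4528 × 0.2268 = 0.1027
λ_eff = λ(1-P_K) = 7.5 × (1 - 0.102664) = 7.5 × 0.897336 = 6.7300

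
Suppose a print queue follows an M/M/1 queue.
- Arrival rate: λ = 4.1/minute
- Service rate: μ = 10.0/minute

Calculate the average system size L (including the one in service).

ρ = λ/μ = 4.1/10.0 = 0.4100
For M/M/1: L = λ/(μ-λ)
L = 4.1/(10.0-4.1) = 4.1/5.90
L = 0.6949 jobs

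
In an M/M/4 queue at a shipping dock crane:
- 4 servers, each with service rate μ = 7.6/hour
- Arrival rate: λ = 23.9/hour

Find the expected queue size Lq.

Traffic intensity: ρ = λ/(cμ) = 23.9/(4×7.6) = 0.7862
Since ρ = 0.7862 < 1, system is stable.
Offered load a = λ/μ = cρ = 23.9/7.6 = 3.1447
P₀ = [ Σₙ₌₀^3 aⁿ/n! + a^4/(4!(1-ρ)) ]⁻¹
Σ = a^0/0! + a^1/1! + a^2/2! + a^3/3! = 1.00000 + 3.14474 + 4.94468 + 5.18324 = 14.2727
a^4/(4!(1-ρ)) = 97.7996/(24 × 0.213816) = 19.0584
P₀ = 1/(14.2727 + 19.0584) = 0.03000
Lq = P₀·a^4·ρ / (4!(1-ρ)²) = 0.030002 × 97.7996 × 0.78618 / (24 × 0.045717) = 2.1024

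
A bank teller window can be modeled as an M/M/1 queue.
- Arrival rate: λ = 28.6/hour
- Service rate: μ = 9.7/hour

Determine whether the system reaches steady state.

Stability requires ρ = λ/(cμ) < 1
ρ = 28.6/(1 × 9.7) = 28.6/9.70 = 2.9485
Since 2.9485 ≥ 1, the system is UNSTABLE.
Queue grows without bound. Need μ > λ = 28.6.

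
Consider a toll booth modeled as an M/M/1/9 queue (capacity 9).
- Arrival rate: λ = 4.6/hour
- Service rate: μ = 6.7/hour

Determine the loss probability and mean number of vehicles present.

ρ = λ/μ = 4.6/6.7 = 0.68657
P₀ = (1-ρ)/(1-ρ^(K+1)) = (1-0.68657)/(1-0.68657^10) = 0.3134/0.9767 = 0.3209
P_K = P₀×ρ^K = 0.3209 × 0.68657^9 = 0.3209 × 0.03390 = 0.01088
Blocking probability P_9 = 0.01088 (1.09%)
L = ρ[1 - (K+1)ρ^K + Kρ^(K+1)] / [(1-ρ)(1-ρ^(K+1))]
L = 0.68657 × (1 - 10×0.033897 + 9×0.023273) / ((1 - 0.68657) × (1 - 0.023273)) = 1.9522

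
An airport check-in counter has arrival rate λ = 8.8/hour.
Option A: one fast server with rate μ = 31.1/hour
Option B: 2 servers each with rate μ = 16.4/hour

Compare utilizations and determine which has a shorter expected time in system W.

Option A: single server μ = 31.1 (M/M/1)
  ρ_A = 8.8/31.1 = 0.2830
  W_A = 1/(μ-λ) = 1/(31.1-8.8) = 1/22.30 = 0.04484

Option B: 2 servers μ = 16.4 (M/M/2)
  ρ_B = λ/(cμ) = 8.8/(2×16.4) = 0.2683
  Offered load a = λ/μ = cρ = 8.8/16.4 = 0.5366
  P₀ = [ Σₙ₌₀^1 aⁿ/n! + a^2/(2!(1-ρ)) ]⁻¹
  Σ = a^0/0! + a^1/1! = 1.0000 + 0.5366 = 1.5366
  a^2/(2!(1-ρ)) = 0.2879/(2 × 0.7317) = 0.1967
  P₀ = 1/(1.5366 + 0.1967) = 0.5769
  Lq = P₀·a^2·ρ / (2!(1-ρ)²) = 0.5769 × 0.2879 × 0.2683 / (2 × 0.5354) = 0.04162
  Wq_B = Lq/λ = 0.04162/8.8 = 0.004730
  W_B = Wq_B + 1/μ = 0.004730 + 0.06098 = 0.06571

Since W_A = 0.04484 < W_B = 0.06571, Option A (single fast server) has the shorter time in system.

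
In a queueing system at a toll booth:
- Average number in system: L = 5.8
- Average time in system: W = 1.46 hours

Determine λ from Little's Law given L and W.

Little's Law: L = λW, so λ = L/W
λ = 5.8/1.46 = 3.9726 vehicles/hour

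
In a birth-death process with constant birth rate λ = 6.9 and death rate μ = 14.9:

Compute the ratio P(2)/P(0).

For constant rates: P(n)/P(0) = (λ/μ)^n
P(2)/P(0) = (6.9/14.9)^2 = 0.463087^2 = 0.2144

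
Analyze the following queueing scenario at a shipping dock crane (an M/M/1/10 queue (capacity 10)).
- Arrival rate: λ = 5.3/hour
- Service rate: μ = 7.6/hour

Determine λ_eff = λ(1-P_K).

ρ = λ/μ = 5.3/7.6 = 0.69737
P₀ = (1-ρ)/(1-ρ^(K+1)) = (1-0.69737)/(1-0.69737^11) = 0.3026/0.9810 = 0.3085
P_K = P₀×ρ^K = 0.30848 × 0.69737^10 = 0.30848 × 0.027204 = 0.008392
λ_eff = λ(1-P_K) = 5.3 × (1 - 0.008392) = 5.3 × 0.9916 = 5.2555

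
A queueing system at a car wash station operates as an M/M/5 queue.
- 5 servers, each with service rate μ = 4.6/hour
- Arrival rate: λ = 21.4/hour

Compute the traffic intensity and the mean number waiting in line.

Traffic intensity: ρ = λ/(cμ) = 21.4/(5×4.6) = 0.9304
Since ρ = 0.9304 < 1, system is stable.
Offered load a = λ/μ = cρ = 21.4/4.6 = 4.6522
P₀ = [ Σₙ₌₀^4 aⁿ/n! + a^5/(5!(1-ρ)) ]⁻¹
Σ = a^0/0! + a^1/1! + a^2/2! + a^3/3! + a^4/4! = 1.000000 + 4.652174 + 10.82136 + 16.78095 + 19.51698 = 52.7715
a^5/(5!(1-ρ)) = 2179.1128/(120 × 0.0695652) = 261.0396
P₀ = 1/(52.7715 + 261.0396) = 0.003187
Lq = P₀·a^5·ρ / (5!(1-ρ)²) = 0.00318663 × 2179.1128 × 0.930435 / (120 × 0.00483932) = 11.1258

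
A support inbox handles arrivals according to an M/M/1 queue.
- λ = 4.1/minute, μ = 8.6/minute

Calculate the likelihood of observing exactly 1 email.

ρ = λ/μ = 4.1/8.6 = 0.4767
P(n) = (1-ρ)ρⁿ
P(1) = (1-0.4767) × 0.4767^1
P(1) = 0.5233 × 0.4767
P(1) = 0.2495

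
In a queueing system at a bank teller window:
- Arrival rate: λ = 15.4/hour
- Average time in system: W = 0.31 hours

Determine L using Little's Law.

Little's Law: L = λW
L = 15.4 × 0.31 = 4.7740 transactions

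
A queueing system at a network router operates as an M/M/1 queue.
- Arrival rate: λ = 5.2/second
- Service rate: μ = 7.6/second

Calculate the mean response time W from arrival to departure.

First, compute utilization: ρ = λ/μ = 5.2/7.6 = 0.6842
For M/M/1: W = 1/(μ-λ)
W = 1/(7.6-5.2) = 1/2.40
W = 0.4167 seconds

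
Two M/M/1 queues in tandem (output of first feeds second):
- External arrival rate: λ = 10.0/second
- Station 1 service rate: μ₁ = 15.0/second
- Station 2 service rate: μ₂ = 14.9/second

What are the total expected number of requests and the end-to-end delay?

By Jackson's theorem, each station behaves as independent M/M/1.
Station 1: ρ₁ = 10.0/15.0 = 0.6667, L₁ = ρ₁/(1-ρ₁) = λ/(μ₁-λ) = 10.0/5.00 = 2.0000
Station 2: ρ₂ = 10.0/14.9 = 0.6711, L₂ = ρ₂/(1-ρ₂) = λ/(μ₂-λ) = 10.0/4.90 = 2.0408
Total: L = L₁ + L₂ = 2.0000 + 2.0408 = 4.0408
W = L/λ = 4.0408/10.0 = 0.4041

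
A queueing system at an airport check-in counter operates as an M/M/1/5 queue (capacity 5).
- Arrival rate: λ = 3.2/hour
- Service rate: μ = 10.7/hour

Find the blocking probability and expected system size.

ρ = λ/μ = 3.2/10.7 = 0.29907
P₀ = (1-ρ)/(1-ρ^(K+1)) = (1-0.29907)/(1-0.29907^6) = 0.7009/0.9993 = 0.7014
P_K = P₀×ρ^K = 0.7014 × 0.29907^5 = 0.7014 × 0.002393 = 0.001678
Blocking probability P_5 = 0.001678 (0.17%)
L = ρ[1 - (K+1)ρ^K + Kρ^(K+1)] / [(1-ρ)(1-ρ^(K+1))]
L = 0.29907 × (1 - 6×0.002393 + 5×0.0007155) / ((1 - 0.29907) × (1 - 0.0007155)) = 0.4224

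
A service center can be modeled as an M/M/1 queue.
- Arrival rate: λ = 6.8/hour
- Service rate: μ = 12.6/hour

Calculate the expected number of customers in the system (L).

ρ = λ/μ = 6.8/12.6 = 0.5397
For M/M/1: L = λ/(μ-λ)
L = 6.8/(12.6-6.8) = 6.8/5.80
L = 1.1724 customers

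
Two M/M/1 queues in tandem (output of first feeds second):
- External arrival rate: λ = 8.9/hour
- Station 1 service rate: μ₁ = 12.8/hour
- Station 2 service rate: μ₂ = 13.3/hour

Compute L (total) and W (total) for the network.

By Jackson's theorem, each station behaves as independent M/M/1.
Station 1: ρ₁ = 8.9/12.8 = 0.6953, L₁ = ρ₁/(1-ρ₁) = λ/(μ₁-λ) = 8.9/3.90 = 2.2821
Station 2: ρ₂ = 8.9/13.3 = 0.6692, L₂ = ρ₂/(1-ρ₂) = λ/(μ₂-λ) = 8.9/4.40 = 2.0227
Total: L = L₁ + L₂ = 2.2821 + 2.0227 = 4.3048
W = L/λ = 4.3048/8.9 = 0.4837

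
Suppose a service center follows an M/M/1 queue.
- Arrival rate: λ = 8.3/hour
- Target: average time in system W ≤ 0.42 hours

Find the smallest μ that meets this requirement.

For M/M/1: W = 1/(μ-λ)
Need W ≤ 0.42, so 1/(μ-λ) ≤ 0.42
μ - λ ≥ 1/0.42 = 2.3810
μ ≥ 8.3 + 2.3810 = 10.6810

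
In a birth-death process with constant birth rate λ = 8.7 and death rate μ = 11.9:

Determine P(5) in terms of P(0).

For constant rates: P(n)/P(0) = (λ/μ)^n
P(5)/P(0) = (8.7/11.9)^5 = 0.7311^5 = 0.2089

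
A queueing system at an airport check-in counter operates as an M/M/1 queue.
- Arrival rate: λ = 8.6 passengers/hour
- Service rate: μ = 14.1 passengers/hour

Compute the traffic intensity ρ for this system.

Server utilization: ρ = λ/μ
ρ = 8.6/14.1 = 0.6099
The server is busy 60.99% of the time.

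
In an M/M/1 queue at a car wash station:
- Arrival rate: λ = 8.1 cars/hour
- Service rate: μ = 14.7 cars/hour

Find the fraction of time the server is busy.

Server utilization: ρ = λ/μ
ρ = 8.1/14.7 = 0.5510
The server is busy 55.10% of the time.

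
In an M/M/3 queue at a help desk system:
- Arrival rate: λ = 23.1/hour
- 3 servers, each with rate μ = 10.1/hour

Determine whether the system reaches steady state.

Stability requires ρ = λ/(cμ) < 1
ρ = 23.1/(3 × 10.1) = 23.1/30.30 = 0.7624
Since 0.7624 < 1, the system is STABLE.
The servers are busy 76.24% of the time.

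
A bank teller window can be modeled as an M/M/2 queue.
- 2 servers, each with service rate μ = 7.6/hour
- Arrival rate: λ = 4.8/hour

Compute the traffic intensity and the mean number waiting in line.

Traffic intensity: ρ = λ/(cμ) = 4.8/(2×7.6) = 0.3158
Since ρ = 0.3158 < 1, system is stable.
Offered load a = λ/μ = cρ = 4.8/7.6 = 0.6316
P₀ = [ Σₙ₌₀^1 aⁿ/n! + a^2/(2!(1-ρ)) ]⁻¹
Σ = a^0/0! + a^1/1! = 1.0000 + 0.6316 = 1.6316
a^2/(2!(1-ρ)) = 0.3989/(2 × 0.6842) = 0.2915
P₀ = 1/(1.6316 + 0.2915) = 0.5200
Lq = P₀·a^2·ρ / (2!(1-ρ)²) = 0.52000 × 0.39889 × 0.31579 / (2 × 0.46814) = 0.06996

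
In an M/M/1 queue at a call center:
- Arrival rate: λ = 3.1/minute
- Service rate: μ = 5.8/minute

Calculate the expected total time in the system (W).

First, compute utilization: ρ = λ/μ = 3.1/5.8 = 0.5345
For M/M/1: W = 1/(μ-λ)
W = 1/(5.8-3.1) = 1/2.70
W = 0.3704 minutes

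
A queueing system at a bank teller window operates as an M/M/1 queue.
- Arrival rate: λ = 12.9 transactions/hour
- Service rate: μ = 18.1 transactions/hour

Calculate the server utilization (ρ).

Server utilization: ρ = λ/μ
ρ = 12.9/18.1 = 0.7127
The server is busy 71.27% of the time.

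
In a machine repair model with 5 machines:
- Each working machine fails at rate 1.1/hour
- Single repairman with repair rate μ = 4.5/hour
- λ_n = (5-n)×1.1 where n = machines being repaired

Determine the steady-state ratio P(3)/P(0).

P(3)/P(0) = ∏_{i=0}^{3-1} λ_i/μ_{i+1}
= (5-0)×1.1/4.5 × (5-1)×1.1/4.5 × (5-2)×1.1/4.5
= 0.8764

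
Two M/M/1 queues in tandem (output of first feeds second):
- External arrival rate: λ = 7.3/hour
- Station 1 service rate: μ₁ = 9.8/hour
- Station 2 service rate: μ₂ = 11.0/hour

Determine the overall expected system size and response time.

By Jackson's theorem, each station behaves as independent M/M/1.
Station 1: ρ₁ = 7.3/9.8 = 0.7449, L₁ = ρ₁/(1-ρ₁) = λ/(μ₁-λ) = 7.3/2.50 = 2.9200
Station 2: ρ₂ = 7.3/11.0 = 0.6636, L₂ = ρ₂/(1-ρ₂) = λ/(μ₂-λ) = 7.3/3.70 = 1.9730
Total: L = L₁ + L₂ = 2.9200 + 1.9730 = 4.8930
W = L/λ = 4.8930/7.3 = 0.6703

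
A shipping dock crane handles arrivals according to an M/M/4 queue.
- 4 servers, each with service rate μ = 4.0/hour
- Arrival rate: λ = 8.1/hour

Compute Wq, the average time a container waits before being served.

Traffic intensity: ρ = λ/(cμ) = 8.1/(4×4.0) = 0.5062
Since ρ = 0.5062 < 1, system is stable.
Offered load a = λ/μ = cρ = 8.1/4.0 = 2.0250
P₀ = [ Σₙ₌₀^3 aⁿ/n! + a^4/(4!(1-ρ)) ]⁻¹
Σ = a^0/0! + a^1/1! + a^2/2! + a^3/3! = 1.0000 + 2.0250 + 2.0503 + 1.3840 = 6.4593
a^4/(4!(1-ρ)) = 16.8151/(24 × 0.49375) = 1.4190
P₀ = 1/(6.4593 + 1.4190) = 0.1269
Lq = P₀·a^4·ρ / (4!(1-ρ)²) = 0.12693 × 16.8151 × 0.50625 / (24 × 0.24379) = 0.1847
Wq = Lq/λ = 0.1847/8.1 = 0.02280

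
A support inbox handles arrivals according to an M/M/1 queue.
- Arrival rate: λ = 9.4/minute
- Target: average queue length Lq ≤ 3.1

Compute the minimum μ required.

For M/M/1: Lq = λ²/(μ(μ-λ))
Need Lq ≤ 3.1, i.e. μ(μ-λ) ≥ λ²/3.1
μ² - 9.4μ - 88.36/3.1 ≥ 0  →  μ² - 9.4μ - 28.50323 ≥ 0
Quadratic formula (positive root): μ = [λ + √(λ² + 4×28.50323)]/2
Discriminant: 88.36 + 4×28.50323 = 202.3729, √202.3729 = 14.2258
μ ≥ (9.4 + 14.2258)/2 = 11.8129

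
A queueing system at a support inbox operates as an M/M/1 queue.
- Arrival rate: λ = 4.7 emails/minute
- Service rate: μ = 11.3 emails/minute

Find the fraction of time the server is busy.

Server utilization: ρ = λ/μ
ρ = 4.7/11.3 = 0.4159
The server is busy 41.59% of the time.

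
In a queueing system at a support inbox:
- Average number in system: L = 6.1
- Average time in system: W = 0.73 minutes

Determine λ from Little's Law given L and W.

Little's Law: L = λW, so λ = L/W
λ = 6.1/0.73 = 8.3562 emails/minute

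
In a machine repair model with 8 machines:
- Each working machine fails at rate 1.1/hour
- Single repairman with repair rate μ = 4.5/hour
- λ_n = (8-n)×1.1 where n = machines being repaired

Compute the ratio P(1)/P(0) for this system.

P(1)/P(0) = ∏_{i=0}^{1-1} λ_i/μ_{i+1}
= (8-0)×1.1/4.5
= 1.9556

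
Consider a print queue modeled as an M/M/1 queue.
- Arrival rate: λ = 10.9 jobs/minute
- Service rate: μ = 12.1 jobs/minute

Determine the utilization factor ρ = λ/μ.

Server utilization: ρ = λ/μ
ρ = 10.9/12.1 = 0.9008
The server is busy 90.08% of the time.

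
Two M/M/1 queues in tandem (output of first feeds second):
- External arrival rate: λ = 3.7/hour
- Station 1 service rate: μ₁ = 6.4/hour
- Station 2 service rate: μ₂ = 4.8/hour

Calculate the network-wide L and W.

By Jackson's theorem, each station behaves as independent M/M/1.
Station 1: ρ₁ = 3.7/6.4 = 0.5781, L₁ = ρ₁/(1-ρ₁) = λ/(μ₁-λ) = 3.7/2.70 = 1.3704
Station 2: ρ₂ = 3.7/4.8 = 0.7708, L₂ = ρ₂/(1-ρ₂) = λ/(μ₂-λ) = 3.7/1.10 = 3.3636
Total: L = L₁ + L₂ = 1.3704 + 3.3636 = 4.7340
W = L/λ = 4.7340/3.7 = 1.2795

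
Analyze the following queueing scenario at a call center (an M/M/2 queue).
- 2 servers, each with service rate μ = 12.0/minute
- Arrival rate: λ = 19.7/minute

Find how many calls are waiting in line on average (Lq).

Traffic intensity: ρ = λ/(cμ) = 19.7/(2×12.0) = 0.8208
Since ρ = 0.8208 < 1, system is stable.
Offered load a = λ/μ = cρ = 19.7/12.0 = 1.6417
P₀ = [ Σₙ₌₀^1 aⁿ/n! + a^2/(2!(1-ρ)) ]⁻¹
Σ = a^0/0! + a^1/1! = 1.0000 + 1.6417 = 2.6417
a^2/(2!(1-ρ)) = 2.6951/(2 × 0.17917) = 7.5211
P₀ = 1/(2.6417 + 7.5211) = 0.09840
Lq = P₀·a^2·ρ / (2!(1-ρ)²) = 0.098398 × 2.6951 × 0.82083 / (2 × 0.032101) = 3.3905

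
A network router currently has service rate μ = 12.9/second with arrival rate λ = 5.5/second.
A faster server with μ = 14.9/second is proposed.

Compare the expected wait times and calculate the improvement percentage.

System 1: ρ₁ = 5.5/12.9 = 0.4264, W₁ = 1/(12.9-5.5) = 0.13514
System 2: ρ₂ = 5.5/14.9 = 0.3691, W₂ = 1/(14.9-5.5) = 0.10638
Improvement: (W₁-W₂)/W₁ = (0.13514-0.10638)/0.13514 = 21.28%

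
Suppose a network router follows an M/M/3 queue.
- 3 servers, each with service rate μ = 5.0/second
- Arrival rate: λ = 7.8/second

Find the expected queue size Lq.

Traffic intensity: ρ = λ/(cμ) = 7.8/(3×5.0) = 0.5200
Since ρ = 0.5200 < 1, system is stable.
Offered load a = λ/μ = cρ = 7.8/5.0 = 1.5600
P₀ = [ Σₙ₌₀^2 aⁿ/n! + a^3/(3!(1-ρ)) ]⁻¹
Σ = a^0/0! + a^1/1! + a^2/2! = 1.0000 + 1.5600 + 1.2168 = 3.7768
a^3/(3!(1-ρ)) = 3.7964/(6 × 0.4800) = 1.3182
P₀ = 1/(3.7768 + 1.3182) = 0.1963
Lq = P₀·a^3·ρ / (3!(1-ρ)²) = 0.1963 × 3.7964 × 0.5200 / (6 × 0.2304) = 0.2803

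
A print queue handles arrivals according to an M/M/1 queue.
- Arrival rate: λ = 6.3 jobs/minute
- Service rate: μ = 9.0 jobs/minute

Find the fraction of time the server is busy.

Server utilization: ρ = λ/μ
ρ = 6.3/9.0 = 0.7000
The server is busy 70.00% of the time.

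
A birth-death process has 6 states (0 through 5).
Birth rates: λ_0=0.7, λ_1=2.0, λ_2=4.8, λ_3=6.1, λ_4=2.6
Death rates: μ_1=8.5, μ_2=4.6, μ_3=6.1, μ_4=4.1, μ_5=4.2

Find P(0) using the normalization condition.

Ratios P(n)/P(0) = (λ₀···λₙ₋₁)/(μ₁···μₙ):
P(1)/P(0) = (0.7)/(8.5) = 0.08235
P(2)/P(0) = (0.7×2.0)/(8.5×4.6) = 0.03581
P(3)/P(0) = (0.7×2.0×4.8)/(8.5×4.6×6.1) = 0.02817
P(4)/P(0) = (0.7×2.0×4.8×6.1)/(8.5×4.6×6.1×4.1) = 0.04192
P(5)/P(0) = (0.7×2.0×4.8×6.1×2.6)/(8.5×4.6×6.1×4.1×4.2) = 0.02595

Normalization: ∑ P(n) = 1
P(0) × (1.0000 + 0.08235 + 0.03581 + 0.02817 + 0.04192 + 0.02595) = 1
P(0) × 1.2142 = 1
P(0) = 1/1.2142 = 0.8236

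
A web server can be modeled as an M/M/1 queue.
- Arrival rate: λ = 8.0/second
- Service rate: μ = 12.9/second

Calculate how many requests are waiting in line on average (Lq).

ρ = λ/μ = 8.0/12.9 = 0.6202
For M/M/1: Lq = λ²/(μ(μ-λ))
Lq = 64.00/(12.9 × 4.90)
Lq = 1.0125 requests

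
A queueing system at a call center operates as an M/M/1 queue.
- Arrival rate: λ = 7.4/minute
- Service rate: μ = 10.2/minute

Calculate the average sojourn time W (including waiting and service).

First, compute utilization: ρ = λ/μ = 7.4/10.2 = 0.7255
For M/M/1: W = 1/(μ-λ)
W = 1/(10.2-7.4) = 1/2.80
W = 0.3571 minutes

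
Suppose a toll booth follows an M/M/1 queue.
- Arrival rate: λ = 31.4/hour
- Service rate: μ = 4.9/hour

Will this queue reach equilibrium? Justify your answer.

Stability requires ρ = λ/(cμ) < 1
ρ = 31.4/(1 × 4.9) = 31.4/4.90 = 6.4082
Since 6.4082 ≥ 1, the system is UNSTABLE.
Queue grows without bound. Need μ > λ = 31.4.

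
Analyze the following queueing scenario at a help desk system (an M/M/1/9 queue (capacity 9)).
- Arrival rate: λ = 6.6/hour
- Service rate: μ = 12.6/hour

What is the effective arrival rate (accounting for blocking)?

ρ = λ/μ = 6.6/12.6 = 0.5238
P₀ = (1-ρ)/(1-ρ^(K+1)) = (1-0.5238)/(1-0.5238^10) = 0.47620/0.99845 = 0.4769
P_K = P₀×ρ^K = 0.47694 × 0.5238^9 = 0.47694 × 0.0029682 = 0.001416
λ_eff = λ(1-P_K) = 6.6 × (1 - 0.001416) = 6.6 × 0.998584 = 6.5907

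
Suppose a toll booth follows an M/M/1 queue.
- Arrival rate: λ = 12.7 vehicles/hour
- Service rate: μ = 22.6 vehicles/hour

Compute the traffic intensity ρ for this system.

Server utilization: ρ = λ/μ
ρ = 12.7/22.6 = 0.5619
The server is busy 56.19% of the time.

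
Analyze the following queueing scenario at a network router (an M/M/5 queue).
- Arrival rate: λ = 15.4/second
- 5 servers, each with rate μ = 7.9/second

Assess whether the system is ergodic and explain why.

Stability requires ρ = λ/(cμ) < 1
ρ = 15.4/(5 × 7.9) = 15.4/39.50 = 0.3899
Since 0.3899 < 1, the system is STABLE.
The servers are busy 38.99% of the time.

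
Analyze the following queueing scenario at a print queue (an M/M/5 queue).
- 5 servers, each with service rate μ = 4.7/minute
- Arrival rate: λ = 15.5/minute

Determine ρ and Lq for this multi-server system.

Traffic intensity: ρ = λ/(cμ) = 15.5/(5×4.7) = 0.6596
Since ρ = 0.6596 < 1, system is stable.
Offered load a = λ/μ = cρ = 15.5/4.7 = 3.2979
P₀ = [ Σₙ₌₀^4 aⁿ/n! + a^5/(5!(1-ρ)) ]⁻¹
Σ = a^0/0! + a^1/1! + a^2/2! + a^3/3! + a^4/4! = 1.0000 + 3.2979 + 5.4380 + 5.9779 + 4.9286 = 20.6424
a^5/(5!(1-ρ)) = 390.0939/(120 × 0.340426) = 9.5492
P₀ = 1/(20.6424 + 9.5492) = 0.03312
Lq = P₀·a^5·ρ / (5!(1-ρ)²) = 0.033122 × 390.0939 × 0.65957 / (120 × 0.11589) = 0.6128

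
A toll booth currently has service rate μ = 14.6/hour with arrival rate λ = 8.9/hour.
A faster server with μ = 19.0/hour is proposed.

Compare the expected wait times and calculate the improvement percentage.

System 1: ρ₁ = 8.9/14.6 = 0.6096, W₁ = 1/(14.6-8.9) = 0.17544
System 2: ρ₂ = 8.9/19.0 = 0.4684, W₂ = 1/(19.0-8.9) = 0.099010
Improvement: (W₁-W₂)/W₁ = (0.17544-0.099010)/0.17544 = 43.56%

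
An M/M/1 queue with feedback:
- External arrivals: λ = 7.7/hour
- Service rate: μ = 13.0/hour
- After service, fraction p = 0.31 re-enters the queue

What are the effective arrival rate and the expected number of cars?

Effective arrival rate: λ_eff = λ/(1-p) = 7.7/(1-0.31) = 7.7/0.69 = 11.15942
ρ = λ_eff/μ = 11.15942/13.0 = 0.858417
L = ρ/(1-ρ) = 0.858417/(1-0.858417) = 6.0630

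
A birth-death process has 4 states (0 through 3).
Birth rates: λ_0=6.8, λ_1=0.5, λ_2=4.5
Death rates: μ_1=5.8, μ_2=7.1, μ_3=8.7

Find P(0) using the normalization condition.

Ratios P(n)/P(0) = (λ₀···λₙ₋₁)/(μ₁···μₙ):
P(1)/P(0) = (6.8)/(5.8) = 1.1724
P(2)/P(0) = (6.8×0.5)/(5.8×7.1) = 0.08256
P(3)/P(0) = (6.8×0.5×4.5)/(5.8×7.1×8.7) = 0.04271

Normalization: ∑ P(n) = 1
P(0) × (1.0000 + 1.1724 + 0.08256 + 0.04271) = 1
P(0) × 2.2977 = 1
P(0) = 1/2.2977 = 0.4352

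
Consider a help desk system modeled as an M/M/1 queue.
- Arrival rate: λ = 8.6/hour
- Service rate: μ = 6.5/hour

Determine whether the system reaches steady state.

Stability requires ρ = λ/(cμ) < 1
ρ = 8.6/(1 × 6.5) = 8.6/6.50 = 1.3231
Since 1.3231 ≥ 1, the system is UNSTABLE.
Queue grows without bound. Need μ > λ = 8.6.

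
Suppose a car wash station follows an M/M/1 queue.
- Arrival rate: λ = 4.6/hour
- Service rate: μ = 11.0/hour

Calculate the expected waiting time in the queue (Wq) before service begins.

First, compute utilization: ρ = λ/μ = 4.6/11.0 = 0.4182
For M/M/1: Wq = λ/(μ(μ-λ))
Wq = 4.6/(11.0 × (11.0-4.6))
Wq = 4.6/(11.0 × 6.40)
Wq = 0.06534 hours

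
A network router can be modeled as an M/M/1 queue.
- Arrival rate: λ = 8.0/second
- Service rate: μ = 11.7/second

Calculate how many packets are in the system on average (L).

ρ = λ/μ = 8.0/11.7 = 0.6838
For M/M/1: L = λ/(μ-λ)
L = 8.0/(11.7-8.0) = 8.0/3.70
L = 2.1622 packets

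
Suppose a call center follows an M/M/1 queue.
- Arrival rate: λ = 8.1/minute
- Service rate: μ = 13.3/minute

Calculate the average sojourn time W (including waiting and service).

First, compute utilization: ρ = λ/μ = 8.1/13.3 = 0.6090
For M/M/1: W = 1/(μ-λ)
W = 1/(13.3-8.1) = 1/5.20
W = 0.1923 minutes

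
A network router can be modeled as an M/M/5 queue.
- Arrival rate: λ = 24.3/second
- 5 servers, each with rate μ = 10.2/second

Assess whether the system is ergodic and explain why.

Stability requires ρ = λ/(cμ) < 1
ρ = 24.3/(5 × 10.2) = 24.3/51.00 = 0.4765
Since 0.4765 < 1, the system is STABLE.
The servers are busy 47.65% of the time.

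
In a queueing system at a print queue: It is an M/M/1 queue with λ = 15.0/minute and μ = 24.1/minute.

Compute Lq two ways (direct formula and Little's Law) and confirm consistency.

Method 1 (direct): Lq = λ²/(μ(μ-λ)) = 225.00/(24.1 × 9.10) = 1.0259

Method 2 (Little's Law):
W = 1/(μ-λ) = 1/9.10 = 0.10989
Wq = W - 1/μ = 0.10989 - 0.041494 = 0.068396
Lq = λWq = 15.0 × 0.068396 = 1.0259 ✔ (matches Method 1)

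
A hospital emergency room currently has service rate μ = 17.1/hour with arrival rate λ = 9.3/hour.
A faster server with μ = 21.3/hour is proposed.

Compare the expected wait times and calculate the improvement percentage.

System 1: ρ₁ = 9.3/17.1 = 0.5439, W₁ = 1/(17.1-9.3) = 0.1282
System 2: ρ₂ = 9.3/21.3 = 0.4366, W₂ = 1/(21.3-9.3) = 0.08333
Improvement: (W₁-W₂)/W₁ = (0.1282-0.08333)/0.1282 = 35.00%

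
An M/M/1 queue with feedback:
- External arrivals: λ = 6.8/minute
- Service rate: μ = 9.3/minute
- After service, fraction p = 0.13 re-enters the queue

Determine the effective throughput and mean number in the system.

Effective arrival rate: λ_eff = λ/(1-p) = 6.8/(1-0.13) = 6.8/0.87 = 7.8161
ρ = λ_eff/μ = 7.8161/9.3 = 0.84044
L = ρ/(1-ρ) = 0.84044/(1-0.84044) = 5.2672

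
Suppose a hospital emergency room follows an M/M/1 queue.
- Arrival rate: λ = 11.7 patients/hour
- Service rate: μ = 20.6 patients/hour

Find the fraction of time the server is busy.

Server utilization: ρ = λ/μ
ρ = 11.7/20.6 = 0.5680
The server is busy 56.80% of the time.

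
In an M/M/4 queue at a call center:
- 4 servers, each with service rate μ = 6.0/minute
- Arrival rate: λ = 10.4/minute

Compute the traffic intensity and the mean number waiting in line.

Traffic intensity: ρ = λ/(cμ) = 10.4/(4×6.0) = 0.4333
Since ρ = 0.4333 < 1, system is stable.
Offered load a = λ/μ = cρ = 10.4/6.0 = 1.7333
P₀ = [ Σₙ₌₀^3 aⁿ/n! + a^4/(4!(1-ρ)) ]⁻¹
Σ = a^0/0! + a^1/1! + a^2/2! + a^3/3! = 1.0000 + 1.7333 + 1.5022 + 0.8680 = 5.1035
a^4/(4!(1-ρ)) = 9.0267/(24 × 0.5667) = 0.6637
P₀ = 1/(5.1035 + 0.6637) = 0.1734
Lq = P₀·a^4·ρ / (4!(1-ρ)²) = 0.1734 × 9.0267 × 0.4333 / (24 × 0.3211) = 0.08801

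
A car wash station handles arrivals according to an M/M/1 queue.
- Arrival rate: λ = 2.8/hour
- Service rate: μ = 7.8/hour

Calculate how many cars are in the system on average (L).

ρ = λ/μ = 2.8/7.8 = 0.3590
For M/M/1: L = λ/(μ-λ)
L = 2.8/(7.8-2.8) = 2.8/5.00
L = 0.5600 cars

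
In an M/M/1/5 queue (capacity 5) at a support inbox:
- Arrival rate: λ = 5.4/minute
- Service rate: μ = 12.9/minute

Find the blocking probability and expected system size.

ρ = λ/μ = 5.4/12.9 = 0.4186
P₀ = (1-ρ)/(1-ρ^(K+1)) = (1-0.4186)/(1-0.4186^6) = 0.58140/0.99462 = 0.5845
P_K = P₀×ρ^K = 0.58454 × 0.4186^5 = 0.58454 × 0.012853 = 0.007513
Blocking probability P_5 = 0.007513 (0.75%)
L = ρ[1 - (K+1)ρ^K + Kρ^(K+1)] / [(1-ρ)(1-ρ^(K+1))]
L = 0.4186 × (1 - 6×0.01285 + 5×0.005380) / ((1 - 0.4186) × (1 - 0.005380)) = 0.6875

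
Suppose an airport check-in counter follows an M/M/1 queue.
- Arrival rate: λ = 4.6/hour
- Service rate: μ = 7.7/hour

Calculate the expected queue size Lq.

ρ = λ/μ = 4.6/7.7 = 0.5974
For M/M/1: Lq = λ²/(μ(μ-λ))
Lq = 21.16/(7.7 × 3.10)
Lq = 0.8865 passengers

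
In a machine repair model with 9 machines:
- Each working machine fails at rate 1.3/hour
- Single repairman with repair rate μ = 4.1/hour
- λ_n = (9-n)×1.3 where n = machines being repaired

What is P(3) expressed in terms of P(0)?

P(3)/P(0) = ∏_{i=0}^{3-1} λ_i/μ_{i+1}
= (9-0)×1.3/4.1 × (9-1)×1.3/4.1 × (9-2)×1.3/4.1
= 16.0660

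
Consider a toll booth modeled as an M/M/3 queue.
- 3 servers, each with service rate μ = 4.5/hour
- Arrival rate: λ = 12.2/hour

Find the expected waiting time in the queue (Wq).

Traffic intensity: ρ = λ/(cμ) = 12.2/(3×4.5) = 0.9037
Since ρ = 0.9037 < 1, system is stable.
Offered load a = λ/μ = cρ = 12.2/4.5 = 2.7111
P₀ = [ Σₙ₌₀^2 aⁿ/n! + a^3/(3!(1-ρ)) ]⁻¹
Σ = a^0/0! + a^1/1! + a^2/2! = 1.0000 + 2.7111 + 3.6751 = 7.3862
a^3/(3!(1-ρ)) = 19.9270/(6 × 0.0962963) = 34.4890
P₀ = 1/(7.3862 + 34.4890) = 0.02388
Lq = P₀·a^3·ρ / (3!(1-ρ)²) = 0.0238805 × 19.9270 × 0.903704 / (6 × 0.00927298) = 7.7293
Wq = Lq/λ = 7.7293/12.2 = 0.6335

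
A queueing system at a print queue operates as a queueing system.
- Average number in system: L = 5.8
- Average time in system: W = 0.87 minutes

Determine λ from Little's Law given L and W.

Little's Law: L = λW, so λ = L/W
λ = 5.8/0.87 = 6.6667 jobs/minute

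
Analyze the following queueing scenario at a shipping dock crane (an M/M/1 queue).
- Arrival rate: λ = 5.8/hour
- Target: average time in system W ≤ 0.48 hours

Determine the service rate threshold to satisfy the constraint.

For M/M/1: W = 1/(μ-λ)
Need W ≤ 0.48, so 1/(μ-λ) ≤ 0.48
μ - λ ≥ 1/0.48 = 2.0833
μ ≥ 5.8 + 2.0833 = 7.8833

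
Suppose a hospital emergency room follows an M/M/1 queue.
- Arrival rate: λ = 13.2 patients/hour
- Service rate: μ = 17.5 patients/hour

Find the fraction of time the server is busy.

Server utilization: ρ = λ/μ
ρ = 13.2/17.5 = 0.7543
The server is busy 75.43% of the time.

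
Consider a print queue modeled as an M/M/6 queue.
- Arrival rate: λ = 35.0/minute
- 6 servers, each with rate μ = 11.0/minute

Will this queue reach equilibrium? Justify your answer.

Stability requires ρ = λ/(cμ) < 1
ρ = 35.0/(6 × 11.0) = 35.0/66.00 = 0.5303
Since 0.5303 < 1, the system is STABLE.
The servers are busy 53.03% of the time.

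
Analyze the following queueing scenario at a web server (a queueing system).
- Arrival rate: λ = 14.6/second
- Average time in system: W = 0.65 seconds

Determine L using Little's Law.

Little's Law: L = λW
L = 14.6 × 0.65 = 9.4900 requests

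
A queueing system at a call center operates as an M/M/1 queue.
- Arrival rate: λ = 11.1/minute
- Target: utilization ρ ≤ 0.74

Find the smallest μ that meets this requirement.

ρ = λ/μ, so μ = λ/ρ
μ ≥ 11.1/0.74 = 15.0000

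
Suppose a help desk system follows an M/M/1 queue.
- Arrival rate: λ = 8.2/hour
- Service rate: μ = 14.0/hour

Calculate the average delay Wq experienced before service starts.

First, compute utilization: ρ = λ/μ = 8.2/14.0 = 0.5857
For M/M/1: Wq = λ/(μ(μ-λ))
Wq = 8.2/(14.0 × (14.0-8.2))
Wq = 8.2/(14.0 × 5.80)
Wq = 0.1010 hours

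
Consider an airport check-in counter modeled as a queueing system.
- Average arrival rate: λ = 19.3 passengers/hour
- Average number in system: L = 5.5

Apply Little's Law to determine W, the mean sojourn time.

Little's Law: L = λW, so W = L/λ
W = 5.5/19.3 = 0.2850 hours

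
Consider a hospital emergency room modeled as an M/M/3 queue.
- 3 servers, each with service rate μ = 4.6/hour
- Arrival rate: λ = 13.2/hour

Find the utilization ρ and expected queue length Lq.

Traffic intensity: ρ = λ/(cμ) = 13.2/(3×4.6) = 0.9565
Since ρ = 0.9565 < 1, system is stable.
Offered load a = λ/μ = cρ = 13.2/4.6 = 2.8696
P₀ = [ Σₙ₌₀^2 aⁿ/n! + a^3/(3!(1-ρ)) ]⁻¹
Σ = a^0/0! + a^1/1! + a^2/2! = 1.0000 + 2.8696 + 4.1172 = 7.9868
a^3/(3!(1-ρ)) = 23.62916/(6 × 0.04347826) = 90.5784
P₀ = 1/(7.9868 + 90.5784) = 0.01015
Lq = P₀·a^3·ρ / (3!(1-ρ)²) = 0.01014557 × 23.62916 × 0.9565217 / (6 × 0.001890359) = 20.2173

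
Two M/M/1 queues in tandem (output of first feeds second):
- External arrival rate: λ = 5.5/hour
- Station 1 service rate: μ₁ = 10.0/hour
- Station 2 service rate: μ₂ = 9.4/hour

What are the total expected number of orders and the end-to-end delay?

By Jackson's theorem, each station behaves as independent M/M/1.
Station 1: ρ₁ = 5.5/10.0 = 0.5500, L₁ = ρ₁/(1-ρ₁) = λ/(μ₁-λ) = 5.5/4.50 = 1.2222
Station 2: ρ₂ = 5.5/9.4 = 0.5851, L₂ = ρ₂/(1-ρ₂) = λ/(μ₂-λ) = 5.5/3.90 = 1.4103
Total: L = L₁ + L₂ = 1.2222 + 1.4103 = 2.6325
W = L/λ = 2.6325/5.5 = 0.4786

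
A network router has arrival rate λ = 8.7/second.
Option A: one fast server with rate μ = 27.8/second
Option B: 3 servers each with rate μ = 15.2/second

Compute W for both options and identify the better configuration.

Option A: single server μ = 27.8 (M/M/1)
  ρ_A = 8.7/27.8 = 0.3129
  W_A = 1/(μ-λ) = 1/(27.8-8.7) = 1/19.10 = 0.05236

Option B: 3 servers μ = 15.2 (M/M/3)
  ρ_B = λ/(cμ) = 8.7/(3×15.2) = 0.1908
  Offered load a = λ/μ = cρ = 8.7/15.2 = 0.5724
  P₀ = [ Σₙ₌₀^2 aⁿ/n! + a^3/(3!(1-ρ)) ]⁻¹
  Σ = a^0/0! + a^1/1! + a^2/2! = 1.0000 + 0.5724 + 0.1638 = 1.7362
  a^3/(3!(1-ρ)) = 0.1875/(6 × 0.8092) = 0.03862
  P₀ = 1/(1.7362 + 0.03862) = 0.5634
  Lq = P₀·a^3·ρ / (3!(1-ρ)²) = 0.56345 × 0.18751 × 0.19079 / (6 × 0.65482) = 0.005131
  Wq_B = Lq/λ = 0.0051305/8.7 = 0.0005897
  W_B = Wq_B + 1/μ = 0.0005897 + 0.06579 = 0.06638

Since W_A = 0.05236 < W_B = 0.06638, Option A (single fast server) has the shorter time in system.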